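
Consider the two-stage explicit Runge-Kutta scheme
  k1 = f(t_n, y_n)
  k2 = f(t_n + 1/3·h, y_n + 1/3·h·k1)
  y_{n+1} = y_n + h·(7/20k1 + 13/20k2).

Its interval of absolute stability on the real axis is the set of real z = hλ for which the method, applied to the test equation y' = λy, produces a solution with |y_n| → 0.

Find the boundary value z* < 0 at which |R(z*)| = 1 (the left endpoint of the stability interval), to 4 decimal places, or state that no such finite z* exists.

left endpoint -4.6154.

Test eqn y'=λy, z=hλ:
  k1=λy_n ⇒ h·k1=z·y_n;  k2=λ(1+1/3z)y_n ⇒ h·k2=z(1+1/3z)y_n
  y_{n+1}/y_n = 1 + 7/20z + 13/20z(1+1/3z) = 1 + z + 13/60z²
  R(z) = 1 + z + 13/60z².

Find x<0 with |R(x)|<1.
x=-1.49: |R|=0.0090
R=1: x+13/60x²=0 ⇒ x=−60/13=-4.6154; min R=1−1/(4·13/60)=-0.1538>−1
Confirm numerically:
  x=-4.359: |R|=0.75786 <1
  x=-3.754: |R|=0.29938 <1
  x=-3.235: |R|=0.03247 <1
  x=-5.056: |R|=1.48268 >1
  x=-5.014: |R|=1.43304 >1
  x=-4.705: |R|=1.09136 >1
So |R|<1 on (-4.6154, 0).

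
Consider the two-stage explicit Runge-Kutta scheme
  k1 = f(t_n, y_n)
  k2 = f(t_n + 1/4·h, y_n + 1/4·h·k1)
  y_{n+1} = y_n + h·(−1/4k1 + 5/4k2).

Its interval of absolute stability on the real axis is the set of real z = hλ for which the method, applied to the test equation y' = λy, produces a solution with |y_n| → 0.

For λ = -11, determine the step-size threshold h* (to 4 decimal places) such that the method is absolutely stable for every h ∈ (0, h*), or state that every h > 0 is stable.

(-3.2000,0); λ=-11 ⇒ h* = (16/5)/11 = 0.2909.

Test eqn y'=λy, z=hλ:
  k1=λy_n ⇒ h·k1=z·y_n;  k2=λ(1+1/4z)y_n ⇒ h·k2=z(1+1/4z)y_n
  y_{n+1}/y_n = 1 − 1/4z + 5/4z(1+1/4z) = 1 + z + 5/16z²
  ⇒ R(z) = 1 + z + 5/16z².

Boundary: |R(x)|=1, x<0.
x=-1.04: |R|=0.2980
R=1: x+5/16x²=0 ⇒ x=−16/5=-3.2000; min R=1−1/(4·5/16)=0.2000>−1
Confirm numerically:
  x=-2.258: |R|=0.33530 <1
  x=-1.482: |R|=0.20435 <1
  x=-1.340: |R|=0.22112 <1
  x=-3.779: |R|=1.68376 >1
  x=-3.445: |R|=1.26376 >1
  x=-3.287: |R|=1.08937 >1
So |R|<1 on (-3.2000, 0).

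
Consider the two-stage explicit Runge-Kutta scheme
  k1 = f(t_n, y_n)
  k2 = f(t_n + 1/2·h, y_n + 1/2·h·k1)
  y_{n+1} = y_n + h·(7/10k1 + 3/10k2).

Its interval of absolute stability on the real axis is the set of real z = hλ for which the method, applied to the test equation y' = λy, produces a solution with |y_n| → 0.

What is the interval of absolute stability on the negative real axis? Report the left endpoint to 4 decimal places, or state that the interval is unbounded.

On y'=λy, z=hλ:
  k1=λy_n ⇒ h·k1=z·y_n;  k2=λ(1+1/2z)y_n ⇒ h·k2=z(1+1/2z)y_n
  y_{n+1}/y_n = 1 + 7/10z + 3/10z(1+1/2z) = 1 + z + 3/20z²
  R(z) = 1 + z + 3/20z².

Solve |R(x)|<1 on ℝ⁻.
x=-1.74: |R|=0.2859
R=1: x+3/20x²=0 ⇒ x=−20/3=-6.6667; min R=1−1/(4·3/20)=-0.6667>−1
Confirm numerically:
  x=-5.467: |R|=0.01621 <1
  x=-4.823: |R|=0.33380 <1
  x=-3.090: |R|=0.65778 <1
  x=-7.129: |R|=1.49440 >1
  x=-7.016: |R|=1.36764 >1
So |R|<1 on (-6.6667, 0).

z∈(-6.6667,0).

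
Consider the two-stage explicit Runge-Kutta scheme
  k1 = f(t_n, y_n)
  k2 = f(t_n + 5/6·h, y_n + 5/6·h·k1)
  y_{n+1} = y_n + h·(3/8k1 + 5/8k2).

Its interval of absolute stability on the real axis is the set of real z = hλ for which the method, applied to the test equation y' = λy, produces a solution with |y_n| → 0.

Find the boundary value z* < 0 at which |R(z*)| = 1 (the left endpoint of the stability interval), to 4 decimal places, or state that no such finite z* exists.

left endpoint -1.9200.

Test eqn y'=λy, z=hλ:
  k1=λy_n ⇒ h·k1=z·y_n;  k2=λ(1+5/6z)y_n ⇒ h·k2=z(1+5/6z)y_n
  y_{n+1}/y_n = 1 + 3/8z + 5/8z(1+5/6z) = 1 + z + 25/48z²
  ⇒ R(z) = 1 + z + 25/48z².

Boundary: |R(x)|=1, x<0.
x=-0.8: |R|=0.5333
R=1: x+25/48x²=0 ⇒ x=−48/25=-1.9200; min R=1−1/(4·25/48)=0.5200>−1
Confirm numerically:
  x=-1.840: |R|=0.92333 <1
  x=-1.325: |R|=0.58939 <1
  x=-1.010: |R|=0.52130 <1
  x=-2.318: |R|=1.48050 >1
  x=-2.250: |R|=1.38672 >1
So |R|<1 on (-1.9200, 0).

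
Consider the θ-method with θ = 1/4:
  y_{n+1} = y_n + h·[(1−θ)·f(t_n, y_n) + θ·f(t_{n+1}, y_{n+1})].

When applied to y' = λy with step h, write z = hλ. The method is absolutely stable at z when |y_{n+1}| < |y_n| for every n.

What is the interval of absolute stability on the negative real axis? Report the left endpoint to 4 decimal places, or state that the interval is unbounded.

Test eqn y'=λy, z=hλ:
  y_{n+1} = y_n + z·[3/4·y_n + 1/4·y_{n+1}] ⇒ (1 − 1/4z)y_{n+1} = (1 + 3/4z)y_n
  so R(z) = (1 + 3/4z)/(1 − 1/4z).

Boundary: |R(x)|=1, x<0.
x=-1.04: |R|=0.1746
R=−1: 1+3/4x = −1+1/4x ⇒ -1/2x=2 ⇒ x=2/(-1/2)=-4.0000
Confirm numerically:
  x=-3.886: |R|=0.97109 <1
  x=-2.639: |R|=0.59000 <1
  x=-2.176: |R|=0.40933 <1
  x=-4.551: |R|=1.12887 >1
  x=-4.091: |R|=1.02249 >1
Stable set (-4.0000, 0).

z∈(-4.0000,0).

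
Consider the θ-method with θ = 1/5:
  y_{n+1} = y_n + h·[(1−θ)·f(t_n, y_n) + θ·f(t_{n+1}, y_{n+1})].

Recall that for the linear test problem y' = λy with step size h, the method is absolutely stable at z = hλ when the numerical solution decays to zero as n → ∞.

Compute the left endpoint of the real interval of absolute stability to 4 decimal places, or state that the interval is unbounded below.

left endpoint -3.3333.

Set f=λy, z=hλ:
  y_{n+1} = y_n + z·[4/5·y_n + 1/5·y_{n+1}] ⇒ (1 − 1/5z)y_{n+1} = (1 + 4/5z)y_n
  so R(z) = (1 + 4/5z)/(1 − 1/5z).

Need |R(x)|<1, x<0.
x=-0.58: |R|=0.4803
R=−1: 1+4/5x = −1+1/5x ⇒ -3/5x=2 ⇒ x=2/(-3/5)=-3.3333
Confirm numerically:
  x=-2.396: |R|=0.61979 <1
  x=-1.895: |R|=0.37418 <1
  x=-1.620: |R|=0.22356 <1
  x=-3.874: |R|=1.18278 >1
  x=-3.761: |R|=1.14644 >1
So |R|<1 on (-3.3333, 0).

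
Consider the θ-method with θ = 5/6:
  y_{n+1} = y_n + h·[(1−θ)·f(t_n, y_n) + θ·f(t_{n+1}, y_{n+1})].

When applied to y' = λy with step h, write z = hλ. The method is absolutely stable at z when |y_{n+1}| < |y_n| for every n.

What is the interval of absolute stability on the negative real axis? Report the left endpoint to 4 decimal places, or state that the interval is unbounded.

interval (−∞, 0).

Test eqn y'=λy, z=hλ:
  y_{n+1} = y_n + z·[1/6·y_n + 5/6·y_{n+1}] ⇒ (1 − 5/6z)y_{n+1} = (1 + 1/6z)y_n
  Hence R(z) = (1 + 1/6z)/(1 − 5/6z).

Boundary: |R(x)|=1, x<0.
x=-1.45: |R|=0.3434
x=-2: |R|=0.2500
x=-10: |R|=0.0714
x=-100: |R|=0.1858
θ=5/6≥1/2 ⇒ |1+1/6x|<|1−5/6x| ∀x<0 ⇒ unbounded interval.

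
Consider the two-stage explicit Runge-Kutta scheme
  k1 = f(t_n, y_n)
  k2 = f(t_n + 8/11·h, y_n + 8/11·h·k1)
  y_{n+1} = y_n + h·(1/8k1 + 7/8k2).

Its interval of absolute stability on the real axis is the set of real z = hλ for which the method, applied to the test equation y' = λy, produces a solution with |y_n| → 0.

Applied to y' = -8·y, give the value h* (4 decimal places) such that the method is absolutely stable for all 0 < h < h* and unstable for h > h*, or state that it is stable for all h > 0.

Set f=λy, z=hλ:
  k1=λy_n ⇒ h·k1=z·y_n;  k2=λ(1+8/11z)y_n ⇒ h·k2=z(1+8/11z)y_n
  y_{n+1}/y_n = 1 + 1/8z + 7/8z(1+8/11z) = 1 + z + 7/11z²
  ⇒ R(z) = 1 + z + 7/11z².

Boundary: |R(x)|=1, x<0.
x=-1.39: |R|=0.8395
R=1: x+7/11x²=0 ⇒ x=−11/7=-1.5714; min R=1−1/(4·7/11)=0.6071>−1
Confirm numerically:
  x=-1.259: |R|=0.74969 <1
  x=-0.966: |R|=0.62783 <1
  x=-0.730: |R|=0.60912 <1
  x=-1.660: |R|=1.09356 >1
  x=-1.605: |R|=1.03429 >1
So |R|<1 on (-1.5714, 0).

(-1.5714,0); λ=-8 ⇒ h* = (11/7)/8 = 0.1964.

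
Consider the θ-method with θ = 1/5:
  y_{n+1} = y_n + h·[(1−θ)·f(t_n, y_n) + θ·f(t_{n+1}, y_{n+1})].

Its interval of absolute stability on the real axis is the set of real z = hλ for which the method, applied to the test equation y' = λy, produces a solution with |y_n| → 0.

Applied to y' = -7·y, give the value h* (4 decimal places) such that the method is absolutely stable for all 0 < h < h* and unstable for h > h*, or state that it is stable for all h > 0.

(-3.3333,0); λ=-7 ⇒ h* = (10/3)/7 = 0.4762.

On y'=λy, z=hλ:
  y_{n+1} = y_n + z·[4/5·y_n + 1/5·y_{n+1}] ⇒ (1 − 1/5z)y_{n+1} = (1 + 4/5z)y_n
  so R(z) = (1 + 4/5z)/(1 − 1/5z).

Need |R(x)|<1, x<0.
x=-1.18: |R|=0.0453
R=−1: 1+4/5x = −1+1/5x ⇒ -3/5x=2 ⇒ x=2/(-3/5)=-3.3333
Confirm numerically:
  x=-3.000: |R|=0.87500 <1
  x=-2.366: |R|=0.60603 <1
  x=-1.529: |R|=0.17093 <1
  x=-3.392: |R|=1.02097 >1
  x=-3.355: |R|=1.00778 >1
Stable set (-3.3333, 0).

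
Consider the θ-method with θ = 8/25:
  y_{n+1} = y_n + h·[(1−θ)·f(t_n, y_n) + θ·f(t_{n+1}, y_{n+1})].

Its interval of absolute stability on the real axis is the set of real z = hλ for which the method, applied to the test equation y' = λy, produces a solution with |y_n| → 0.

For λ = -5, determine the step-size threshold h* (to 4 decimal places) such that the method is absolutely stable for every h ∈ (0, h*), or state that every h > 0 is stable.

Set f=λy, z=hλ:
  y_{n+1} = y_n + z·[17/25·y_n + 8/25·y_{n+1}] ⇒ (1 − 8/25z)y_{n+1} = (1 + 17/25z)y_n
  Hence R(z) = (1 + 17/25z)/(1 − 8/25z).

Need |R(x)|<1, x<0.
x=-0.33: |R|=0.7015
R=−1: 1+17/25x = −1+8/25x ⇒ -9/25x=2 ⇒ x=2/(-9/25)=-5.5556
Confirm numerically:
  x=-3.365: |R|=0.62028 <1
  x=-2.915: |R|=0.50817 <1
  x=-2.771: |R|=0.46869 <1
  x=-2.548: |R|=0.40358 <1
  x=-5.892: |R|=1.04198 >1
  x=-5.643: |R|=1.01122 >1
Interval (-5.5556, 0).

(-5.5556,0); λ=-5 ⇒ h* = (50/9)/5 = 1.1111.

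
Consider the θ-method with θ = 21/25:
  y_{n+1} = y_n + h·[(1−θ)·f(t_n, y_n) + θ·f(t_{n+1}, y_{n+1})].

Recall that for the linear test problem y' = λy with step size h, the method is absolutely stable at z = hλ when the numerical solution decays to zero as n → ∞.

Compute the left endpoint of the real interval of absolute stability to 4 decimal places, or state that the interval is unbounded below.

interval (−∞, 0).

With y'=λy (z=hλ):
  y_{n+1} = y_n + z·[4/25·y_n + 21/25·y_{n+1}] ⇒ (1 − 21/25z)y_{n+1} = (1 + 4/25z)y_n
  so R(z) = (1 + 4/25z)/(1 − 21/25z).

Boundary: |R(x)|=1, x<0.
x=-0.44: |R|=0.6787
x=-2: |R|=0.2537
x=-10: |R|=0.0638
x=-100: |R|=0.1765
θ=21/25≥1/2 ⇒ |1+4/25x|<|1−21/25x| ∀x<0 ⇒ stable on all of ℝ⁻.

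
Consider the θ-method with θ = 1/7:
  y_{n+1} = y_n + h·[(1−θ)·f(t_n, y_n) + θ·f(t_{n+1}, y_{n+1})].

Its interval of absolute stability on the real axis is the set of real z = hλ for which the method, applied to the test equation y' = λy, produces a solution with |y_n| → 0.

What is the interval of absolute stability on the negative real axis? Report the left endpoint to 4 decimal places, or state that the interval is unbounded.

Test eqn y'=λy, z=hλ:
  y_{n+1} = y_n + z·[6/7·y_n + 1/7·y_{n+1}] ⇒ (1 − 1/7z)y_{n+1} = (1 + 6/7z)y_n
  R(z) = (1 + 6/7z)/(1 − 1/7z).

Need |R(x)|<1, x<0.
x=-0.69: |R|=0.3719
R=−1: 1+6/7x = −1+1/7x ⇒ -5/7x=2 ⇒ x=2/(-5/7)=-2.8000
Confirm numerically:
  x=-2.304: |R|=0.73345 <1
  x=-2.284: |R|=0.72210 <1
  x=-1.779: |R|=0.41850 <1
  x=-2.982: |R|=1.09116 >1
  x=-2.826: |R|=1.01323 >1
Interval (-2.8000, 0).

z∈(-2.8000,0).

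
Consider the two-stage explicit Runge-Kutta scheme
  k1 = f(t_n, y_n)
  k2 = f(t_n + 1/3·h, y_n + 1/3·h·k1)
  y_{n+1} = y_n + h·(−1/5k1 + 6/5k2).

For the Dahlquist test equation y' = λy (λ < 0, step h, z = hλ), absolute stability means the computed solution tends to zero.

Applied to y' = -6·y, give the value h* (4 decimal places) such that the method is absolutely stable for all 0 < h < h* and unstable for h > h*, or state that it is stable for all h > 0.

Set f=λy, z=hλ:
  k1=λy_n ⇒ h·k1=z·y_n;  k2=λ(1+1/3z)y_n ⇒ h·k2=z(1+1/3z)y_n
  y_{n+1}/y_n = 1 − 1/5z + 6/5z(1+1/3z) = 1 + z + 2/5z²
  so R(z) = 1 + z + 2/5z².

Need |R(x)|<1, x<0.
x=-1.32: |R|=0.3770
R=1: x+2/5x²=0 ⇒ x=−5/2=-2.5000; min R=1−1/(4·2/5)=0.3750>−1
Confirm numerically:
  x=-2.439: |R|=0.94049 <1
  x=-2.384: |R|=0.88938 <1
  x=-1.925: |R|=0.55725 <1
  x=-1.346: |R|=0.37869 <1
  x=-3.077: |R|=1.71017 >1
  x=-2.629: |R|=1.13566 >1
  x=-2.623: |R|=1.12905 >1
Stable set (-2.5000, 0).

(-2.5000,0); λ=-6 ⇒ h* = (5/2)/6 = 0.4167.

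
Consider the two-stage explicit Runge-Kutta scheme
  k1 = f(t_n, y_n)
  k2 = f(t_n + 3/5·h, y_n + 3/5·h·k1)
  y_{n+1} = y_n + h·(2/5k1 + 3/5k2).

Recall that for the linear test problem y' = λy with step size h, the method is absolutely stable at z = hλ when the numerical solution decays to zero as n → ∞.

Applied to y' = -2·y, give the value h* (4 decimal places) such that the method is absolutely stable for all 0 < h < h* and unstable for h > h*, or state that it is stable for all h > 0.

Set f=λy, z=hλ:
  k1=λy_n ⇒ h·k1=z·y_n;  k2=λ(1+3/5z)y_n ⇒ h·k2=z(1+3/5z)y_n
  y_{n+1}/y_n = 1 + 2/5z + 3/5z(1+3/5z) = 1 + z + 9/25z²
  Hence R(z) = 1 + z + 9/25z².

Solve |R(x)|<1 on ℝ⁻.
x=-0.39: |R|=0.6648
R=1: x+9/25x²=0 ⇒ x=−25/9=-2.7778; min R=1−1/(4·9/25)=0.3056>−1
Confirm numerically:
  x=-2.602: |R|=0.83535 <1
  x=-2.116: |R|=0.49588 <1
  x=-1.228: |R|=0.31487 <1
  x=-1.135: |R|=0.32876 <1
  x=-3.177: |R|=1.45660 >1
  x=-3.150: |R|=1.42210 >1
  x=-3.083: |R|=1.33876 >1
Interval (-2.7778, 0).

(-2.7778,0); λ=-2 ⇒ h* = (25/9)/2 = 1.3889.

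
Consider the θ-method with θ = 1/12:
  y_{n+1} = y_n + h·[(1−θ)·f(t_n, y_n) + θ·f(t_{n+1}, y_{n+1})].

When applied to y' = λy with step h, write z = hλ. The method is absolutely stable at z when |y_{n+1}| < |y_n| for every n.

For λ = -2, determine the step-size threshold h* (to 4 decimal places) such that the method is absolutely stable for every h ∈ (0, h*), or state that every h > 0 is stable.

(-2.4000,0); λ=-2 ⇒ h* = (12/5)/2 = 1.2000.

Set f=λy, z=hλ:
  y_{n+1} = y_n + z·[11/12·y_n + 1/12·y_{n+1}] ⇒ (1 − 1/12z)y_{n+1} = (1 + 11/12z)y_n
  Hence R(z) = (1 + 11/12z)/(1 − 1/12z).

Need |R(x)|<1, x<0.
x=-0.41: |R|=0.6035
R=−1: 1+11/12x = −1+1/12x ⇒ -5/6x=2 ⇒ x=2/(-5/6)=-2.4000
Confirm numerically:
  x=-2.160: |R|=0.83051 <1
  x=-1.978: |R|=0.69810 <1
  x=-1.861: |R|=0.61114 <1
  x=-1.527: |R|=0.35462 <1
  x=-2.603: |R|=1.13901 >1
  x=-2.542: |R|=1.09765 >1
Stable set (-2.4000, 0).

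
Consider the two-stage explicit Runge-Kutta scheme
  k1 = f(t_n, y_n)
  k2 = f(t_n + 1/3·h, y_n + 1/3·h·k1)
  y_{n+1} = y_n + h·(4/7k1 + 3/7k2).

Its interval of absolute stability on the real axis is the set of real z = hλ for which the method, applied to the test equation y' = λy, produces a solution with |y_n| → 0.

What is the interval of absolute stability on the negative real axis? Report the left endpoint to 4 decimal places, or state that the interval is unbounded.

Test eqn y'=λy, z=hλ:
  k1=λy_n ⇒ h·k1=z·y_n;  k2=λ(1+1/3z)y_n ⇒ h·k2=z(1+1/3z)y_n
  y_{n+1}/y_n = 1 + 4/7z + 3/7z(1+1/3z) = 1 + z + 1/7z²
  R(z) = 1 + z + 1/7z².

Solve |R(x)|<1 on ℝ⁻.
x=-0.94: |R|=0.1862
R=1: x+1/7x²=0 ⇒ x=−7=-7.0000; min R=1−1/(4·1/7)=-0.7500>−1
Confirm numerically:
  x=-6.511: |R|=0.54516 <1
  x=-6.438: |R|=0.48312 <1
  x=-3.862: |R|=0.73128 <1
  x=-7.421: |R|=1.44632 >1
  x=-7.136: |R|=1.13864 >1
  x=-7.108: |R|=1.10967 >1
Interval (-7.0000, 0).

z∈(-7.0000,0).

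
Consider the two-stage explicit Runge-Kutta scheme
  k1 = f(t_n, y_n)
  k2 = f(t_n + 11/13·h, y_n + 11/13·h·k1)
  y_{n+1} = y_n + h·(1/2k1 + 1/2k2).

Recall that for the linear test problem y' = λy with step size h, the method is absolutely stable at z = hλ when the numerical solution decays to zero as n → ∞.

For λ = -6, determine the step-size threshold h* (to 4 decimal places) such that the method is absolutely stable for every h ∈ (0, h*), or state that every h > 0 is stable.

(-2.3636,0); λ=-6 ⇒ h* = (26/11)/6 = 0.3939.

On y'=λy, z=hλ:
  k1=λy_n ⇒ h·k1=z·y_n;  k2=λ(1+11/13z)y_n ⇒ h·k2=z(1+11/13z)y_n
  y_{n+1}/y_n = 1 + 1/2z + 1/2z(1+11/13z) = 1 + z + 11/26z²
  R(z) = 1 + z + 11/26z².

Solve |R(x)|<1 on ℝ⁻.
x=-1.7: |R|=0.5227
R=1: x+11/26x²=0 ⇒ x=−26/11=-2.3636; min R=1−1/(4·11/26)=0.4091>−1
Confirm numerically:
  x=-1.598: |R|=0.48237 <1
  x=-1.591: |R|=0.47993 <1
  x=-1.448: |R|=0.43907 <1
  x=-1.375: |R|=0.42488 <1
  x=-2.773: |R|=1.48026 >1
  x=-2.709: |R|=1.39583 >1
  x=-2.612: |R|=1.27446 >1
Stable set (-2.3636, 0).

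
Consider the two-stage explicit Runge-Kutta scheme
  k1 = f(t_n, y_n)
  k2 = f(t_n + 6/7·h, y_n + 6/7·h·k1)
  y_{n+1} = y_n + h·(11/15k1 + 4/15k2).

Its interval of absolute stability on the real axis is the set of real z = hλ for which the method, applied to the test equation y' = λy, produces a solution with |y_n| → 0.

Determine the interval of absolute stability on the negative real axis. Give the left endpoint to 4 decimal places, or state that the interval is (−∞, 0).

z∈(-4.3750,0).

Set f=λy, z=hλ:
  k1=λy_n ⇒ h·k1=z·y_n;  k2=λ(1+6/7z)y_n ⇒ h·k2=z(1+6/7z)y_n
  y_{n+1}/y_n = 1 + 11/15z + 4/15z(1+6/7z) = 1 + z + 8/35z²
  R(z) = 1 + z + 8/35z².

Need |R(x)|<1, x<0.
x=-0.74: |R|=0.3852
R=1: x+8/35x²=0 ⇒ x=−35/8=-4.3750; min R=1−1/(4·8/35)=-0.0938>−1
Confirm numerically:
  x=-4.068: |R|=0.71454 <1
  x=-3.815: |R|=0.51168 <1
  x=-3.465: |R|=0.27928 <1
  x=-2.513: |R|=0.06953 <1
  x=-4.873: |R|=1.55469 >1
  x=-4.652: |R|=1.29454 >1
Stable set (-4.3750, 0).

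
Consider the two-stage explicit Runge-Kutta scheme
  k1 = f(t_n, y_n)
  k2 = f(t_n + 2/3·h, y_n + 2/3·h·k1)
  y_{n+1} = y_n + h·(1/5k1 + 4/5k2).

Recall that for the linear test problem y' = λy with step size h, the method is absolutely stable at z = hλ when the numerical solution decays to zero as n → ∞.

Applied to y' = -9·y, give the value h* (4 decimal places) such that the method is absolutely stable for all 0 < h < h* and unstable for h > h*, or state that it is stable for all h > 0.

(-1.8750,0); λ=-9 ⇒ h* = (15/8)/9 = 0.2083.

On y'=λy, z=hλ:
  k1=λy_n ⇒ h·k1=z·y_n;  k2=λ(1+2/3z)y_n ⇒ h·k2=z(1+2/3z)y_n
  y_{n+1}/y_n = 1 + 1/5z + 4/5z(1+2/3z) = 1 + z + 8/15z²
  so R(z) = 1 + z + 8/15z².

Boundary: |R(x)|=1, x<0.
x=-1.24: |R|=0.5801
R=1: x+8/15x²=0 ⇒ x=−15/8=-1.8750; min R=1−1/(4·8/15)=0.5312>−1
Confirm numerically:
  x=-1.849: |R|=0.97436 <1
  x=-1.085: |R|=0.54285 <1
  x=-0.900: |R|=0.53200 <1
  x=-2.245: |R|=1.44301 >1
  x=-2.039: |R|=1.17834 >1
Interval (-1.8750, 0).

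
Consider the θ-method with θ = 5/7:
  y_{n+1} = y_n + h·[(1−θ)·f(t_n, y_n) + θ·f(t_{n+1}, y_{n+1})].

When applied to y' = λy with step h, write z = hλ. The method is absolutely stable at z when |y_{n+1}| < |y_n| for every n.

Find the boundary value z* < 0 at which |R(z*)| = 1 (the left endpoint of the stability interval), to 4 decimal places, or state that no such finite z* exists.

On y'=λy, z=hλ:
  y_{n+1} = y_n + z·[2/7·y_n + 5/7·y_{n+1}] ⇒ (1 − 5/7z)y_{n+1} = (1 + 2/7z)y_n
  ⇒ R(z) = (1 + 2/7z)/(1 − 5/7z).

Need |R(x)|<1, x<0.
x=-0.53: |R|=0.6155
x=-2: |R|=0.1765
x=-10: |R|=0.2281
x=-100: |R|=0.3807
θ=5/7≥1/2 ⇒ |1+2/7x|<|1−5/7x| ∀x<0 ⇒ interval (−∞,0).

unbounded; (−∞, 0).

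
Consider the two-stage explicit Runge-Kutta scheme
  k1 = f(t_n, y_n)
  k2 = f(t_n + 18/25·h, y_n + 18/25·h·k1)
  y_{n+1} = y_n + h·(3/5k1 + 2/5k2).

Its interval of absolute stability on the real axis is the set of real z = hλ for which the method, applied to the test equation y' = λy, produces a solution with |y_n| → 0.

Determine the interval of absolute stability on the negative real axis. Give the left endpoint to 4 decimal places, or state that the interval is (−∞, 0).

Test eqn y'=λy, z=hλ:
  k1=λy_n ⇒ h·k1=z·y_n;  k2=λ(1+18/25z)y_n ⇒ h·k2=z(1+18/25z)y_n
  y_{n+1}/y_n = 1 + 3/5z + 2/5z(1+18/25z) = 1 + z + 36/125z²
  so R(z) = 1 + z + 36/125z².

Boundary: |R(x)|=1, x<0.
x=-1.41: |R|=0.1626
R=1: x+36/125x²=0 ⇒ x=−125/36=-3.4722; min R=1−1/(4·36/125)=0.1319>−1
Confirm numerically:
  x=-3.170: |R|=0.72408 <1
  x=-2.480: |R|=0.29132 <1
  x=-1.504: |R|=0.14746 <1
  x=-4.043: |R|=1.66460 >1
  x=-3.682: |R|=1.22245 >1
  x=-3.673: |R|=1.21239 >1
So |R|<1 on (-3.4722, 0).

z∈(-3.4722,0).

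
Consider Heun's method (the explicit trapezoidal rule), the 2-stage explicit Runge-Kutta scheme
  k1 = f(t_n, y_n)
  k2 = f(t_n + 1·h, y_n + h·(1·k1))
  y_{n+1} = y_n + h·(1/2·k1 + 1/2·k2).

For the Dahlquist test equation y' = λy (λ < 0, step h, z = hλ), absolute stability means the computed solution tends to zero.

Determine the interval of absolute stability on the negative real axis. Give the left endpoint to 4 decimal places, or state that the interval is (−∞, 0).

z∈(-2.0000,0).

On y'=λy, z=hλ:
  order 2, 2-stage ⇒ R(z)=1+z+z^2/2
  (e.g. R(-1.48)=0.61520, |R|=0.61520)

Need |R(x)|<1, x<0.
x=-1.48: |R|=0.6152
|R(-2.27)|=1.3064 |R(-1.97)|=0.9704 |R(-0.51)|=0.6200
Bisect:
  x_lo=-2.4324 |R|=1.5259  x_hi=-0.2944 |R|=0.7490
  mid=-1.36340 |R|=0.56603 →hi
  mid=-1.89792 |R|=0.90313 →hi
  mid=-2.16518 |R|=1.17882 →lo
  mid=-2.03155 |R|=1.03205 →lo
  mid=-1.96474 |R|=0.96536 →hi
  mid=-1.99814 |R|=0.99815 →hi
  mid=-2.01485 |R|=1.01496 →lo
  mid=-2.00650 |R|=1.00652 →lo
  mid=-2.00232 |R|=1.00232 →lo
  mid=-2.00023 |R|=1.00023 →lo
  ...
  [-2.00010,-1.99997] ⇒ x*=-2.0000
Interval (-2.0000, 0).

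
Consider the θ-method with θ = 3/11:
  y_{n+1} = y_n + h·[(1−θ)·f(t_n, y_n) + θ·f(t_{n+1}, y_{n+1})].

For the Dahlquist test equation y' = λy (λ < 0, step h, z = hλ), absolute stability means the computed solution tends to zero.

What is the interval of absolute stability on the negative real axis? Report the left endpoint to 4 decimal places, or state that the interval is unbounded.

Test eqn y'=λy, z=hλ:
  y_{n+1} = y_n + z·[8/11·y_n + 3/11·y_{n+1}] ⇒ (1 − 3/11z)y_{n+1} = (1 + 8/11z)y_n
  Hence R(z) = (1 + 8/11z)/(1 − 3/11z).

Find x<0 with |R(x)|<1.
x=-0.46: |R|=0.5913
R=−1: 1+8/11x = −1+3/11x ⇒ -5/11x=2 ⇒ x=2/(-5/11)=-4.4000
Confirm numerically:
  x=-4.103: |R|=0.93629 <1
  x=-3.978: |R|=0.90800 <1
  x=-3.657: |R|=0.83091 <1
  x=-4.989: |R|=1.11341 >1
  x=-4.694: |R|=1.05861 >1
Interval (-4.4000, 0).

z∈(-4.4000,0).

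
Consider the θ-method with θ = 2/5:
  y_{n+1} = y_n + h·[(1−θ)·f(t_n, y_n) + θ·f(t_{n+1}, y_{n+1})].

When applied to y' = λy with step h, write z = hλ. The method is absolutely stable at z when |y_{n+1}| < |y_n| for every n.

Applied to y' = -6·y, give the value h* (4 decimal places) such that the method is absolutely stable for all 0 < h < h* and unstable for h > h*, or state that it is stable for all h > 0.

(-10.0000,0); λ=-6 ⇒ h* = (10)/6 = 1.6667.

With y'=λy (z=hλ):
  y_{n+1} = y_n + z·[3/5·y_n + 2/5·y_{n+1}] ⇒ (1 − 2/5z)y_{n+1} = (1 + 3/5z)y_n
  Hence R(z) = (1 + 3/5z)/(1 − 2/5z).

Find x<0 with |R(x)|<1.
x=-1.29: |R|=0.1491
R=−1: 1+3/5x = −1+2/5x ⇒ -1/5x=2 ⇒ x=2/(-1/5)=-10.0000
Confirm numerically:
  x=-8.630: |R|=0.93845 <1
  x=-8.273: |R|=0.91985 <1
  x=-4.041: |R|=0.54449 <1
  x=-10.357: |R|=1.01388 >1
  x=-10.084: |R|=1.00334 >1
Stable set (-10.0000, 0).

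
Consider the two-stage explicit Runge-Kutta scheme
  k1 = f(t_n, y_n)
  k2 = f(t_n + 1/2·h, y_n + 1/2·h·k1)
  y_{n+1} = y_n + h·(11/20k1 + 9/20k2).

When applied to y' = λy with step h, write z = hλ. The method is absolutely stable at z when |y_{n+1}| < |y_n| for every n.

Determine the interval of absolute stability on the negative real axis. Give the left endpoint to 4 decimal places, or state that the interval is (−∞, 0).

z∈(-4.4444,0).

On y'=λy, z=hλ:
  k1=λy_n ⇒ h·k1=z·y_n;  k2=λ(1+1/2z)y_n ⇒ h·k2=z(1+1/2z)y_n
  y_{n+1}/y_n = 1 + 11/20z + 9/20z(1+1/2z) = 1 + z + 9/40z²
  Hence R(z) = 1 + z + 9/40z².

Need |R(x)|<1, x<0.
x=-1.12: |R|=0.1622
R=1: x+9/40x²=0 ⇒ x=−40/9=-4.4444; min R=1−1/(4·9/40)=-0.1111>−1
Confirm numerically:
  x=-3.682: |R|=0.36835 <1
  x=-3.634: |R|=0.33734 <1
  x=-3.147: |R|=0.08131 <1
  x=-4.722: |R|=1.29489 >1
  x=-4.513: |R|=1.06961 >1
So |R|<1 on (-4.4444, 0).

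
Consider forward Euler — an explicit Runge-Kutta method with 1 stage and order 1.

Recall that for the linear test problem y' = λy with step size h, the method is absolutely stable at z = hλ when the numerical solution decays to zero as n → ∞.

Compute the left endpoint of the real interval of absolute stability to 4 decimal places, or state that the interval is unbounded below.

With y'=λy (z=hλ):
  order 1, 1-stage ⇒ R(z)=1+z
  (e.g. R(-0.35)=0.65000, |R|=0.65000)

Need |R(x)|<1, x<0.
x=-0.35: |R|=0.6500
|R(-1.29)|=0.2900 |R(-1.13)|=0.1300 |R(-0.93)|=0.0700
Bisect:
  x_lo=-2.4002 |R|=1.4002  x_hi=-0.2178 |R|=0.7822
  mid=-1.30902 |R|=0.30902 →hi
  mid=-1.85461 |R|=0.85461 →hi
  mid=-2.12740 |R|=1.12740 →lo
  mid=-1.99100 |R|=0.99100 →hi
  mid=-2.05920 |R|=1.05920 →lo
  mid=-2.02510 |R|=1.02510 →lo
  mid=-2.00805 |R|=1.00805 →lo
  mid=-1.99953 |R|=0.99953 →hi
  ...
  [-2.00006,-1.99993] ⇒ x*=-2.0000
Interval (-2.0000, 0).

z* = -2.0000.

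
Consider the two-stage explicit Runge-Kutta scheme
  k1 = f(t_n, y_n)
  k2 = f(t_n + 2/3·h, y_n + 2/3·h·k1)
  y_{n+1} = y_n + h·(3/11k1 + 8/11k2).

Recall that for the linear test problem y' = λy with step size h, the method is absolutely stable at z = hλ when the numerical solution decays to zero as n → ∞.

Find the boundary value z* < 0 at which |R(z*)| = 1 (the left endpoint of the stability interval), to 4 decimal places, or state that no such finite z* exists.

z* = -2.0625.

Set f=λy, z=hλ:
  k1=λy_n ⇒ h·k1=z·y_n;  k2=λ(1+2/3z)y_n ⇒ h·k2=z(1+2/3z)y_n
  y_{n+1}/y_n = 1 + 3/11z + 8/11z(1+2/3z) = 1 + z + 16/33z²
  ⇒ R(z) = 1 + z + 16/33z².

Solve |R(x)|<1 on ℝ⁻.
x=-1.75: |R|=0.7348
R=1: x+16/33x²=0 ⇒ x=−33/16=-2.0625; min R=1−1/(4·16/33)=0.4844>−1
Confirm numerically:
  x=-1.934: |R|=0.87951 <1
  x=-1.387: |R|=0.54574 <1
  x=-1.169: |R|=0.49358 <1
  x=-1.052: |R|=0.48458 <1
  x=-2.637: |R|=1.73452 >1
  x=-2.601: |R|=1.67910 >1
Interval (-2.0625, 0).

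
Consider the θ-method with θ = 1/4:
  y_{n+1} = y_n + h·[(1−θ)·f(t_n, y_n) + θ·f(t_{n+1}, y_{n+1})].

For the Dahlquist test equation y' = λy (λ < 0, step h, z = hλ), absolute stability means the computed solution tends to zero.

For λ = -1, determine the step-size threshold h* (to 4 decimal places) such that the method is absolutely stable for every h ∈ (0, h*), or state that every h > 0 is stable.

Set f=λy, z=hλ:
  y_{n+1} = y_n + z·[3/4·y_n + 1/4·y_{n+1}] ⇒ (1 − 1/4z)y_{n+1} = (1 + 3/4z)y_n
  ⇒ R(z) = (1 + 3/4z)/(1 − 1/4z).

Boundary: |R(x)|=1, x<0.
x=-0.86: |R|=0.2922
R=−1: 1+3/4x = −1+1/4x ⇒ -1/2x=2 ⇒ x=2/(-1/2)=-4.0000
Confirm numerically:
  x=-3.877: |R|=0.96877 <1
  x=-2.686: |R|=0.60694 <1
  x=-2.401: |R|=0.50039 <1
  x=-1.736: |R|=0.21060 <1
  x=-4.227: |R|=1.05518 >1
  x=-4.201: |R|=1.04902 >1
  x=-4.108: |R|=1.02664 >1
Stable set (-4.0000, 0).

(-4.0000,0); λ=-1 ⇒ h* = (4)/1 = 4.0000.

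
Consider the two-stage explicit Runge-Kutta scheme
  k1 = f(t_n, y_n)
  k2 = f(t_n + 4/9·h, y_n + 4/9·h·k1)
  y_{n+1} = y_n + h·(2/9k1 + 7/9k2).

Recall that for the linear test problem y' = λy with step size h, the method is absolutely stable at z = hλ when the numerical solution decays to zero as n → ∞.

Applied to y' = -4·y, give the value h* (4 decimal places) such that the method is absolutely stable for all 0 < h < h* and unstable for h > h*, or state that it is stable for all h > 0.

With y'=λy (z=hλ):
  k1=λy_n ⇒ h·k1=z·y_n;  k2=λ(1+4/9z)y_n ⇒ h·k2=z(1+4/9z)y_n
  y_{n+1}/y_n = 1 + 2/9z + 7/9z(1+4/9z) = 1 + z + 28/81z²
  ⇒ R(z) = 1 + z + 28/81z².

Boundary: |R(x)|=1, x<0.
x=-1.36: |R|=0.2794
R=1: x+28/81x²=0 ⇒ x=−81/28=-2.8929; min R=1−1/(4·28/81)=0.2768>−1
Confirm numerically:
  x=-2.565: |R|=0.70930 <1
  x=-1.759: |R|=0.31056 <1
  x=-1.196: |R|=0.29846 <1
  x=-3.239: |R|=1.38756 >1
  x=-3.204: |R|=1.34461 >1
So |R|<1 on (-2.8929, 0).

(-2.8929,0); λ=-4 ⇒ h* = (81/28)/4 = 0.7232.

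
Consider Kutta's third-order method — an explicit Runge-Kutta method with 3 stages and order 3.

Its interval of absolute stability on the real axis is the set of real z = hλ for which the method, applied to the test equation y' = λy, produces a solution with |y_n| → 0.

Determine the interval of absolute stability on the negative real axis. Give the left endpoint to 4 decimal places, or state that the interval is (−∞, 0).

(-2.5127, 0).

Test eqn y'=λy, z=hλ:
  order 3, 3-stage ⇒ R(z)=1+z+z^2/2+z^3/6
  (e.g. R(-1.13)=0.26797, |R|=0.26797)

Boundary: |R(x)|=1, x<0.
x=-1.13: |R|=0.2680
|R(-2.57)|=1.0966 |R(-2.19)|=0.5425 |R(-2.12)|=0.4608
Bisect:
  x_lo=-3.2591 |R|=2.7179  x_hi=-0.2818 |R|=0.7542
  mid=-1.77045 |R|=0.12811 →hi
  mid=-2.51480 |R|=1.00337 →lo
  mid=-2.14262 |R|=0.48661 →hi
  mid=-2.32871 |R|=0.72199 →hi
  mid=-2.42175 |R|=0.85653 →hi
  mid=-2.46827 |R|=0.92836 →hi
  mid=-2.49153 |R|=0.96546 →hi
  mid=-2.50316 |R|=0.98432 →hi
  mid=-2.50898 |R|=0.99382 →hi
  ...
  [-2.51280,-2.51261] ⇒ x*=-2.5127
Interval (-2.5127, 0).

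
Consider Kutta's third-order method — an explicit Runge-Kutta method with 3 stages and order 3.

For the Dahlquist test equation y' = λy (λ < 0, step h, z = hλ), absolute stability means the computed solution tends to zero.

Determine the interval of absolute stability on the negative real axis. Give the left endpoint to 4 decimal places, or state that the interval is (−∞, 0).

Set f=λy, z=hλ:
  order 3, 3-stage ⇒ R(z)=1+z+z^2/2+z^3/6
  (e.g. R(-1.25)=0.20573, |R|=0.20573)

Solve |R(x)|<1 on ℝ⁻.
x=-1.25: |R|=0.2057
|R(-2.65)|=1.2404 |R(-1.47)|=0.0810 |R(-1.37)|=0.1399
Bisect:
  x_lo=-2.8586 |R|=1.6660  x_hi=-0.2354 |R|=0.7901
  mid=-1.54702 |R|=0.03254 →hi
  mid=-2.20280 |R|=0.55809 →hi
  mid=-2.53070 |R|=1.02976 →lo
  mid=-2.36675 |R|=0.77556 →hi
  mid=-2.44872 |R|=0.89779 →hi
  mid=-2.48971 |R|=0.96253 →hi
  mid=-2.51020 |R|=0.99583 →hi
  mid=-2.52045 |R|=1.01271 →lo
  ...
  [-2.51277,-2.51261] ⇒ x*=-2.5127
So |R|<1 on (-2.5127, 0).

z∈(-2.5127,0).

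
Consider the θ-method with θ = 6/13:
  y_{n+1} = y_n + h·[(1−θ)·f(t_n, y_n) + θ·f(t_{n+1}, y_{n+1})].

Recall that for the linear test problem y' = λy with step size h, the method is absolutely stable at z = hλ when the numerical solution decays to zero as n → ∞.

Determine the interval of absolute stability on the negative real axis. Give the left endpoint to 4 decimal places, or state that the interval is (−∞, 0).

z∈(-26.0000,0).

Test eqn y'=λy, z=hλ:
  y_{n+1} = y_n + z·[7/13·y_n + 6/13·y_{n+1}] ⇒ (1 − 6/13z)y_{n+1} = (1 + 7/13z)y_n
  so R(z) = (1 + 7/13z)/(1 − 6/13z).

Find x<0 with |R(x)|<1.
x=-0.85: |R|=0.3895
R=−1: 1+7/13x = −1+6/13x ⇒ -1/13x=2 ⇒ x=2/(-1/13)=-26.0000
Confirm numerically:
  x=-21.131: |R|=0.96517 <1
  x=-18.341: |R|=0.93775 <1
  x=-15.529: |R|=0.90138 <1
  x=-11.941: |R|=0.83391 <1
  x=-26.412: |R|=1.00240 >1
  x=-26.113: |R|=1.00067 >1
  x=-26.076: |R|=1.00045 >1
Stable set (-26.0000, 0).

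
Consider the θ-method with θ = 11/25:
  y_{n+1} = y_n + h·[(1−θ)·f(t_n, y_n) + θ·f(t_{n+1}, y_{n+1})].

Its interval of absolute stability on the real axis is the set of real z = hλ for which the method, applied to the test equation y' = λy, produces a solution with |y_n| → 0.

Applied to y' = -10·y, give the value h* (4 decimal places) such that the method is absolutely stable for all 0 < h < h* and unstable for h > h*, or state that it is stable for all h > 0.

On y'=λy, z=hλ:
  y_{n+1} = y_n + z·[14/25·y_n + 11/25·y_{n+1}] ⇒ (1 − 11/25z)y_{n+1} = (1 + 14/25z)y_n
  ⇒ R(z) = (1 + 14/25z)/(1 − 11/25z).

Solve |R(x)|<1 on ℝ⁻.
x=-1.48: |R|=0.1037
R=−1: 1+14/25x = −1+11/25x ⇒ -3/25x=2 ⇒ x=2/(-3/25)=-16.6667
Confirm numerically:
  x=-14.603: |R|=0.96665 <1
  x=-10.868: |R|=0.87965 <1
  x=-9.797: |R|=0.84477 <1
  x=-7.538: |R|=0.74623 <1
  x=-16.888: |R|=1.00315 >1
  x=-16.693: |R|=1.00038 >1
So |R|<1 on (-16.6667, 0).

(-16.6667,0); λ=-10 ⇒ h* = (50/3)/10 = 1.6667.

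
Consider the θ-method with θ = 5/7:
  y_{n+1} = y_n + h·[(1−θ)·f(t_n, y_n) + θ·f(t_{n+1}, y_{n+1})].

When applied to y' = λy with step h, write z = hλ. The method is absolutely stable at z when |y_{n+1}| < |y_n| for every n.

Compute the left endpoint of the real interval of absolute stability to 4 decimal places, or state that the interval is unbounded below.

interval (−∞, 0).

With y'=λy (z=hλ):
  y_{n+1} = y_n + z·[2/7·y_n + 5/7·y_{n+1}] ⇒ (1 − 5/7z)y_{n+1} = (1 + 2/7z)y_n
  ⇒ R(z) = (1 + 2/7z)/(1 − 5/7z).

Find x<0 with |R(x)|<1.
x=-1.29: |R|=0.3286
x=-2: |R|=0.1765
x=-10: |R|=0.2281
x=-100: |R|=0.3807
θ=5/7≥1/2 ⇒ |1+2/7x|<|1−5/7x| ∀x<0 ⇒ interval (−∞,0).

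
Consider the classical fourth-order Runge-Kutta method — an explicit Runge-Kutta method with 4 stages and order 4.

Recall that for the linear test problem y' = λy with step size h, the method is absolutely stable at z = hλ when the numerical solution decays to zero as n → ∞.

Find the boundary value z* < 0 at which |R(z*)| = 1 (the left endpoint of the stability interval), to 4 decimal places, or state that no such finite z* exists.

left endpoint -2.7853.

Set f=λy, z=hλ:
  order 4, 4-stage ⇒ R(z)=1+z+z^2/2+z^3/6+z^4/24
  (e.g. R(-1.17)=0.32559, |R|=0.32559)

Need |R(x)|<1, x<0.
x=-1.17: |R|=0.3256
|R(-2.42)|=0.5752 |R(-1.54)|=0.2714 |R(-0.59)|=0.5549
Bisect:
  x_lo=-3.3520 |R|=2.2491  x_hi=-0.2193 |R|=0.8031
  mid=-1.78566 |R|=0.28330 →hi
  mid=-2.56884 |R|=0.71977 →hi
  mid=-2.96043 |R|=1.29779 →lo
  mid=-2.76463 |R|=0.96929 →hi
  mid=-2.86253 |R|=1.12283 →lo
  mid=-2.81358 |R|=1.04349 →lo
  mid=-2.78911 |R|=1.00576 →lo
  ...
  [-2.78547,-2.78528] ⇒ x*=-2.7853
Interval (-2.7853, 0).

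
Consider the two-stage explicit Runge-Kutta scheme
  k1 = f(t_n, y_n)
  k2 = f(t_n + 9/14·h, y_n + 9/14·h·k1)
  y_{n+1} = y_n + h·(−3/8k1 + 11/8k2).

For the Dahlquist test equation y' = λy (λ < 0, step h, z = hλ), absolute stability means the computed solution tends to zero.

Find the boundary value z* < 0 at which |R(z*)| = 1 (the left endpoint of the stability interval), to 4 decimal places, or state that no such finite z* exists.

With y'=λy (z=hλ):
  k1=λy_n ⇒ h·k1=z·y_n;  k2=λ(1+9/14z)y_n ⇒ h·k2=z(1+9/14z)y_n
  y_{n+1}/y_n = 1 − 3/8z + 11/8z(1+9/14z) = 1 + z + 99/112z²
  Hence R(z) = 1 + z + 99/112z².

Boundary: |R(x)|=1, x<0.
x=-1.08: |R|=0.9510
R=1: x+99/112x²=0 ⇒ x=−112/99=-1.1313; min R=1−1/(4·99/112)=0.7172>−1
Confirm numerically:
  x=-0.924: |R|=0.83068 <1
  x=-0.465: |R|=0.72613 <1
  x=-0.454: |R|=0.72819 <1
  x=-1.516: |R|=1.51549 >1
  x=-1.515: |R|=1.51381 >1
  x=-1.399: |R|=1.33103 >1
So |R|<1 on (-1.1313, 0).

z* = -1.1313.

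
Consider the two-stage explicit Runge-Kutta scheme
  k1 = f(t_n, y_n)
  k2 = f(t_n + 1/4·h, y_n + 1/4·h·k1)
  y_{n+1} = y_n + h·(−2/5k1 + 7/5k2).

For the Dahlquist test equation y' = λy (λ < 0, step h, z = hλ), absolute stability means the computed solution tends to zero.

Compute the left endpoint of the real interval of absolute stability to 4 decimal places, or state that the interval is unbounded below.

On y'=λy, z=hλ:
  k1=λy_n ⇒ h·k1=z·y_n;  k2=λ(1+1/4z)y_n ⇒ h·k2=z(1+1/4z)y_n
  y_{n+1}/y_n = 1 − 2/5z + 7/5z(1+1/4z) = 1 + z + 7/20z²
  R(z) = 1 + z + 7/20z².

Need |R(x)|<1, x<0.
x=-0.99: |R|=0.3530
R=1: x+7/20x²=0 ⇒ x=−20/7=-2.8571; min R=1−1/(4·7/20)=0.2857>−1
Confirm numerically:
  x=-1.948: |R|=0.38015 <1
  x=-1.944: |R|=0.37870 <1
  x=-1.598: |R|=0.29576 <1
  x=-1.527: |R|=0.28911 <1
  x=-3.041: |R|=1.19569 >1
  x=-3.019: |R|=1.17103 >1
  x=-2.956: |R|=1.10228 >1
Interval (-2.8571, 0).

z* = -2.8571.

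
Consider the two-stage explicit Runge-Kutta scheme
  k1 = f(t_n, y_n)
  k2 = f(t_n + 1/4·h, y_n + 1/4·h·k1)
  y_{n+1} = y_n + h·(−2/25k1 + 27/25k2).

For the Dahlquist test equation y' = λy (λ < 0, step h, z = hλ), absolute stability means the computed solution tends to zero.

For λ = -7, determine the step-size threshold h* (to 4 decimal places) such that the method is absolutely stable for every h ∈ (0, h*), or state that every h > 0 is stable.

Set f=λy, z=hλ:
  k1=λy_n ⇒ h·k1=z·y_n;  k2=λ(1+1/4z)y_n ⇒ h·k2=z(1+1/4z)y_n
  y_{n+1}/y_n = 1 − 2/25z + 27/25z(1+1/4z) = 1 + z + 27/100z²
  R(z) = 1 + z + 27/100z².

Solve |R(x)|<1 on ℝ⁻.
x=-1.78: |R|=0.0755
R=1: x+27/100x²=0 ⇒ x=−100/27=-3.7037; min R=1−1/(4·27/100)=0.0741>−1
Confirm numerically:
  x=-2.184: |R|=0.10386 <1
  x=-2.061: |R|=0.08588 <1
  x=-1.789: |R|=0.07514 <1
  x=-4.292: |R|=1.68174 >1
  x=-4.142: |R|=1.49016 >1
Stable set (-3.7037, 0).

(-3.7037,0); λ=-7 ⇒ h* = (100/27)/7 = 0.5291.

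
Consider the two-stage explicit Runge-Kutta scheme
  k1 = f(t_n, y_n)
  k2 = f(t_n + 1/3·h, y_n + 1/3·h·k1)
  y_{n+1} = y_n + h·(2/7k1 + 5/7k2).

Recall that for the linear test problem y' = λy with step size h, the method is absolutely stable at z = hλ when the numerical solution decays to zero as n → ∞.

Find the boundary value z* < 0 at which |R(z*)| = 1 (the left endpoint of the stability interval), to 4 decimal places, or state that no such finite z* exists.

On y'=λy, z=hλ:
  k1=λy_n ⇒ h·k1=z·y_n;  k2=λ(1+1/3z)y_n ⇒ h·k2=z(1+1/3z)y_n
  y_{n+1}/y_n = 1 + 2/7z + 5/7z(1+1/3z) = 1 + z + 5/21z²
  Hence R(z) = 1 + z + 5/21z².

Solve |R(x)|<1 on ℝ⁻.
x=-1.63: |R|=0.0026
R=1: x+5/21x²=0 ⇒ x=−21/5=-4.2000; min R=1−1/(4·5/21)=-0.0500>−1
Confirm numerically:
  x=-4.159: |R|=0.95940 <1
  x=-3.694: |R|=0.55496 <1
  x=-2.024: |R|=0.04862 <1
  x=-4.590: |R|=1.42621 >1
  x=-4.531: |R|=1.35709 >1
  x=-4.336: |R|=1.14040 >1
Interval (-4.2000, 0).

z* = -4.2000.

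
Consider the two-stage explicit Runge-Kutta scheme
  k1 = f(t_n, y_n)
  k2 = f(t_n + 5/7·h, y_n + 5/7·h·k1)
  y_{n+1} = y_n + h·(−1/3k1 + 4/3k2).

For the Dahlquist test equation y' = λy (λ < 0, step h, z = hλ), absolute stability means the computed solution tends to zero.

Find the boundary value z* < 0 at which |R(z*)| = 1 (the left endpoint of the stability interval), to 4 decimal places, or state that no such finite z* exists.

left endpoint -1.0500.

Test eqn y'=λy, z=hλ:
  k1=λy_n ⇒ h·k1=z·y_n;  k2=λ(1+5/7z)y_n ⇒ h·k2=z(1+5/7z)y_n
  y_{n+1}/y_n = 1 − 1/3z + 4/3z(1+5/7z) = 1 + z + 20/21z²
  ⇒ R(z) = 1 + z + 20/21z².

Find x<0 with |R(x)|<1.
x=-1.02: |R|=0.9709
R=1: x+20/21x²=0 ⇒ x=−21/20=-1.0500; min R=1−1/(4·20/21)=0.7375>−1
Confirm numerically:
  x=-0.953: |R|=0.91196 <1
  x=-0.904: |R|=0.87430 <1
  x=-0.833: |R|=0.82785 <1
  x=-0.694: |R|=0.76470 <1
  x=-1.578: |R|=1.79351 >1
  x=-1.357: |R|=1.39676 >1
Interval (-1.0500, 0).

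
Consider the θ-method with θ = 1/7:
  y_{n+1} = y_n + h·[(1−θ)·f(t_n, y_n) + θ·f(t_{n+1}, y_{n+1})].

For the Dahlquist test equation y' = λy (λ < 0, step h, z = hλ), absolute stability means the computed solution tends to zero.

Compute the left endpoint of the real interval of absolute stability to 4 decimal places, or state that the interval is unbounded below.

z* = -2.8000.

On y'=λy, z=hλ:
  y_{n+1} = y_n + z·[6/7·y_n + 1/7·y_{n+1}] ⇒ (1 − 1/7z)y_{n+1} = (1 + 6/7z)y_n
  ⇒ R(z) = (1 + 6/7z)/(1 − 1/7z).

Boundary: |R(x)|=1, x<0.
x=-0.64: |R|=0.4136
R=−1: 1+6/7x = −1+1/7x ⇒ -5/7x=2 ⇒ x=2/(-5/7)=-2.8000
Confirm numerically:
  x=-2.385: |R|=0.77890 <1
  x=-1.814: |R|=0.44066 <1
  x=-1.241: |R|=0.05412 <1
  x=-2.961: |R|=1.08082 >1
  x=-2.919: |R|=1.05999 >1
Interval (-2.8000, 0).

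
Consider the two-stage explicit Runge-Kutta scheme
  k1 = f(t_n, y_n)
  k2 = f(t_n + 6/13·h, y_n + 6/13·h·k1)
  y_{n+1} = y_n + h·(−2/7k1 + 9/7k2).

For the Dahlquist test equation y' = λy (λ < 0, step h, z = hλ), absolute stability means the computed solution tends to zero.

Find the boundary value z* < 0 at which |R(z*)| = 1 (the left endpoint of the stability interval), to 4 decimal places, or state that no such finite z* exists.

On y'=λy, z=hλ:
  k1=λy_n ⇒ h·k1=z·y_n;  k2=λ(1+6/13z)y_n ⇒ h·k2=z(1+6/13z)y_n
  y_{n+1}/y_n = 1 − 2/7z + 9/7z(1+6/13z) = 1 + z + 54/91z²
  ⇒ R(z) = 1 + z + 54/91z².

Need |R(x)|<1, x<0.
x=-0.79: |R|=0.5803
R=1: x+54/91x²=0 ⇒ x=−91/54=-1.6852; min R=1−1/(4·54/91)=0.5787>−1
Confirm numerically:
  x=-1.167: |R|=0.64115 <1
  x=-1.122: |R|=0.62503 <1
  x=-0.956: |R|=0.58634 <1
  x=-0.779: |R|=0.58110 <1
  x=-2.131: |R|=1.56375 >1
  x=-2.076: |R|=1.48145 >1
  x=-2.058: |R|=1.45529 >1
Interval (-1.6852, 0).

z* = -1.6852.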